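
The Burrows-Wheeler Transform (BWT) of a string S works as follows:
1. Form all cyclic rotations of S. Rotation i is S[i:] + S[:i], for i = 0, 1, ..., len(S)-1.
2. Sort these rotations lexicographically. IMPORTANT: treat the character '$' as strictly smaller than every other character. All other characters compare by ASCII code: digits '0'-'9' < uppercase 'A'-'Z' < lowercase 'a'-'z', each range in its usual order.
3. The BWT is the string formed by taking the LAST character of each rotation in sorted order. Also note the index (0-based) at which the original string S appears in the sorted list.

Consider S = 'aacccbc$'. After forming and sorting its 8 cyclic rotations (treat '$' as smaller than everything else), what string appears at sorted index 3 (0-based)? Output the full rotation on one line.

All 8 rotations (rotation i = S[i:]+S[:i]):
  rot[0] = aacccbc$
  rot[1] = acccbc$a
  rot[2] = cccbc$aa
  rot[3] = ccbc$aac
  rot[4] = cbc$aacc
  rot[5] = bc$aaccc
  rot[6] = c$aacccb
  rot[7] = $aacccbc
Sorted (with $ < everything):
  sorted[0] = $aacccbc
  sorted[1] = aacccbc$
  sorted[2] = acccbc$a
  sorted[3] = bc$aaccc
  sorted[4] = c$aacccb
  sorted[5] = cbc$aacc
  sorted[6] = ccbc$aac
  sorted[7] = cccbc$aa
sorted[3] = bc$aaccc

Answer: bc$aaccc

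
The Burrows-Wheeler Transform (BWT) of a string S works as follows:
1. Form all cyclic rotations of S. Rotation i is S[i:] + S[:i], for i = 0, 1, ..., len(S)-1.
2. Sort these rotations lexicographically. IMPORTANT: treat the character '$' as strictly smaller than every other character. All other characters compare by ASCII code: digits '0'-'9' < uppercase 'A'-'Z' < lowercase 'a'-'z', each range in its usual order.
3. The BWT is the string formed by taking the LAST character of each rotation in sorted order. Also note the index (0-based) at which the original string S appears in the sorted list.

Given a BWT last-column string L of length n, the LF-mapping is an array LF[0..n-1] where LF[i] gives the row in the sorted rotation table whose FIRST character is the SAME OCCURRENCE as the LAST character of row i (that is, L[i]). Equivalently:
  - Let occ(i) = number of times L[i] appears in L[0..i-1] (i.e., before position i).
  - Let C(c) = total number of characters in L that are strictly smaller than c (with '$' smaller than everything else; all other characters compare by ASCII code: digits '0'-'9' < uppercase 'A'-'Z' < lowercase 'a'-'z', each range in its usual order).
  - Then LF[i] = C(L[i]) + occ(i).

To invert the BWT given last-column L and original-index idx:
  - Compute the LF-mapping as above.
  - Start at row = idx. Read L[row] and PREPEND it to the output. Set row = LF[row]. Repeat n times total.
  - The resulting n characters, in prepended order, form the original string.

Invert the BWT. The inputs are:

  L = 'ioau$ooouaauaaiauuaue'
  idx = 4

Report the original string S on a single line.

LF mapping: 9 11 1 15 0 12 13 14 16 2 3 17 4 5 10 6 18 19 7 20 8
Walk LF starting at row 4, prepending L[row]:
  step 1: row=4, L[4]='$', prepend. Next row=LF[4]=0
  step 2: row=0, L[0]='i', prepend. Next row=LF[0]=9
  step 3: row=9, L[9]='a', prepend. Next row=LF[9]=2
  step 4: row=2, L[2]='a', prepend. Next row=LF[2]=1
  step 5: row=1, L[1]='o', prepend. Next row=LF[1]=11
  step 6: row=11, L[11]='u', prepend. Next row=LF[11]=17
  step 7: row=17, L[17]='u', prepend. Next row=LF[17]=19
  step 8: row=19, L[19]='u', prepend. Next row=LF[19]=20
  step 9: row=20, L[20]='e', prepend. Next row=LF[20]=8
  step 10: row=8, L[8]='u', prepend. Next row=LF[8]=16
  step 11: row=16, L[16]='u', prepend. Next row=LF[16]=18
  step 12: row=18, L[18]='a', prepend. Next row=LF[18]=7
  step 13: row=7, L[7]='o', prepend. Next row=LF[7]=14
  step 14: row=14, L[14]='i', prepend. Next row=LF[14]=10
  step 15: row=10, L[10]='a', prepend. Next row=LF[10]=3
  step 16: row=3, L[3]='u', prepend. Next row=LF[3]=15
  step 17: row=15, L[15]='a', prepend. Next row=LF[15]=6
  step 18: row=6, L[6]='o', prepend. Next row=LF[6]=13
  step 19: row=13, L[13]='a', prepend. Next row=LF[13]=5
  step 20: row=5, L[5]='o', prepend. Next row=LF[5]=12
  step 21: row=12, L[12]='a', prepend. Next row=LF[12]=4
Reversed output: aoaoauaioauueuuuoaai$

Answer: aoaoauaioauueuuuoaai$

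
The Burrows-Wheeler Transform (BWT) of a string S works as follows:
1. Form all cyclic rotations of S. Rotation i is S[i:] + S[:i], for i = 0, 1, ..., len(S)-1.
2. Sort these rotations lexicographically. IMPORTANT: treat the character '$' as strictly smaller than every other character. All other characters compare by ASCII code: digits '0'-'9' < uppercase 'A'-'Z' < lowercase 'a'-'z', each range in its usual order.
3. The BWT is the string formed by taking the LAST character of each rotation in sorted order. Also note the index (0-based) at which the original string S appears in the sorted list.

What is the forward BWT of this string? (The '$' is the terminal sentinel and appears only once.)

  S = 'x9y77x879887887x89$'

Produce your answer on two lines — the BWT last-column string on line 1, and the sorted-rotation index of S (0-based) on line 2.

All 19 rotations (rotation i = S[i:]+S[:i]):
  rot[0] = x9y77x879887887x89$
  rot[1] = 9y77x879887887x89$x
  rot[2] = y77x879887887x89$x9
  rot[3] = 77x879887887x89$x9y
  rot[4] = 7x879887887x89$x9y7
  rot[5] = x879887887x89$x9y77
  rot[6] = 879887887x89$x9y77x
  rot[7] = 79887887x89$x9y77x8
  rot[8] = 9887887x89$x9y77x87
  rot[9] = 887887x89$x9y77x879
  rot[10] = 87887x89$x9y77x8798
  rot[11] = 7887x89$x9y77x87988
  rot[12] = 887x89$x9y77x879887
  rot[13] = 87x89$x9y77x8798878
  rot[14] = 7x89$x9y77x87988788
  rot[15] = x89$x9y77x879887887
  rot[16] = 89$x9y77x879887887x
  rot[17] = 9$x9y77x879887887x8
  rot[18] = $x9y77x879887887x89
Sorted (with $ < everything):
  sorted[0] = $x9y77x879887887x89  (last char: '9')
  sorted[1] = 77x879887887x89$x9y  (last char: 'y')
  sorted[2] = 7887x89$x9y77x87988  (last char: '8')
  sorted[3] = 79887887x89$x9y77x8  (last char: '8')
  sorted[4] = 7x879887887x89$x9y7  (last char: '7')
  sorted[5] = 7x89$x9y77x87988788  (last char: '8')
  sorted[6] = 87887x89$x9y77x8798  (last char: '8')
  sorted[7] = 879887887x89$x9y77x  (last char: 'x')
  sorted[8] = 87x89$x9y77x8798878  (last char: '8')
  sorted[9] = 887887x89$x9y77x879  (last char: '9')
  sorted[10] = 887x89$x9y77x879887  (last char: '7')
  sorted[11] = 89$x9y77x879887887x  (last char: 'x')
  sorted[12] = 9$x9y77x879887887x8  (last char: '8')
  sorted[13] = 9887887x89$x9y77x87  (last char: '7')
  sorted[14] = 9y77x879887887x89$x  (last char: 'x')
  sorted[15] = x879887887x89$x9y77  (last char: '7')
  sorted[16] = x89$x9y77x879887887  (last char: '7')
  sorted[17] = x9y77x879887887x89$  (last char: '$')
  sorted[18] = y77x879887887x89$x9  (last char: '9')
Last column: 9y88788x897x87x77$9
Original string S is at sorted index 17

Answer: 9y88788x897x87x77$9
17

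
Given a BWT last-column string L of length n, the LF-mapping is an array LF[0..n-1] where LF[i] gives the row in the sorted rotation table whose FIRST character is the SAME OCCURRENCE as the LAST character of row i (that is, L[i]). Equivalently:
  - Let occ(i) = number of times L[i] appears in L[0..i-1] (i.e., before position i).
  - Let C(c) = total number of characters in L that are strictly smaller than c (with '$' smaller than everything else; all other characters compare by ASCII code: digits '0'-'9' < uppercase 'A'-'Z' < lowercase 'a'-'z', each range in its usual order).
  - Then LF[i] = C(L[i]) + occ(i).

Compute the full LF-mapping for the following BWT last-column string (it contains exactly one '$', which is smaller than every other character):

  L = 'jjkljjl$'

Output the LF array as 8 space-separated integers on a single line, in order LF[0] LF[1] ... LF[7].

Char counts: '$':1, 'j':4, 'k':1, 'l':2
C (first-col start): C('$')=0, C('j')=1, C('k')=5, C('l')=6
L[0]='j': occ=0, LF[0]=C('j')+0=1+0=1
L[1]='j': occ=1, LF[1]=C('j')+1=1+1=2
L[2]='k': occ=0, LF[2]=C('k')+0=5+0=5
L[3]='l': occ=0, LF[3]=C('l')+0=6+0=6
L[4]='j': occ=2, LF[4]=C('j')+2=1+2=3
L[5]='j': occ=3, LF[5]=C('j')+3=1+3=4
L[6]='l': occ=1, LF[6]=C('l')+1=6+1=7
L[7]='$': occ=0, LF[7]=C('$')+0=0+0=0

Answer: 1 2 5 6 3 4 7 0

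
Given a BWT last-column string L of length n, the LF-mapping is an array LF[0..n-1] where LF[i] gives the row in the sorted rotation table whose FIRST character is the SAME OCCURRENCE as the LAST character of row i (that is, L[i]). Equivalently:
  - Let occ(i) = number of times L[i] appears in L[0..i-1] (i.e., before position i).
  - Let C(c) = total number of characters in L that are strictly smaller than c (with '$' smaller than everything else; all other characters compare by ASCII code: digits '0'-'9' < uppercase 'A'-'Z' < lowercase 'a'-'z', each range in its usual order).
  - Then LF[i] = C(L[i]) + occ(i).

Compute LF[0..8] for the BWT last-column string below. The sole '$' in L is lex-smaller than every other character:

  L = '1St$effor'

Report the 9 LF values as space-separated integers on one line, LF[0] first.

Answer: 1 2 8 0 3 4 5 6 7

Derivation:
Char counts: '$':1, '1':1, 'S':1, 'e':1, 'f':2, 'o':1, 'r':1, 't':1
C (first-col start): C('$')=0, C('1')=1, C('S')=2, C('e')=3, C('f')=4, C('o')=6, C('r')=7, C('t')=8
L[0]='1': occ=0, LF[0]=C('1')+0=1+0=1
L[1]='S': occ=0, LF[1]=C('S')+0=2+0=2
L[2]='t': occ=0, LF[2]=C('t')+0=8+0=8
L[3]='$': occ=0, LF[3]=C('$')+0=0+0=0
L[4]='e': occ=0, LF[4]=C('e')+0=3+0=3
L[5]='f': occ=0, LF[5]=C('f')+0=4+0=4
L[6]='f': occ=1, LF[6]=C('f')+1=4+1=5
L[7]='o': occ=0, LF[7]=C('o')+0=6+0=6
L[8]='r': occ=0, LF[8]=C('r')+0=7+0=7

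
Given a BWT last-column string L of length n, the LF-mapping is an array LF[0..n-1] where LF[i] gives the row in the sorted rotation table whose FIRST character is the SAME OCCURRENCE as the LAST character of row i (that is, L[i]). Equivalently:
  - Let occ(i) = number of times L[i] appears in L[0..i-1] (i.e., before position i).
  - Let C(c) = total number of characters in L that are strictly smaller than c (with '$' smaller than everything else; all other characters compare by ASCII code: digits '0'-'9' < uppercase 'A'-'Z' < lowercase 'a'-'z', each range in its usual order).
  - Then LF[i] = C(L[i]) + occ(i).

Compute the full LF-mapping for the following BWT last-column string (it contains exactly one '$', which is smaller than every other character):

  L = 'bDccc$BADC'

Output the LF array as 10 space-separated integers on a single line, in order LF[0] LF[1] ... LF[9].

Char counts: '$':1, 'A':1, 'B':1, 'C':1, 'D':2, 'b':1, 'c':3
C (first-col start): C('$')=0, C('A')=1, C('B')=2, C('C')=3, C('D')=4, C('b')=6, C('c')=7
L[0]='b': occ=0, LF[0]=C('b')+0=6+0=6
L[1]='D': occ=0, LF[1]=C('D')+0=4+0=4
L[2]='c': occ=0, LF[2]=C('c')+0=7+0=7
L[3]='c': occ=1, LF[3]=C('c')+1=7+1=8
L[4]='c': occ=2, LF[4]=C('c')+2=7+2=9
L[5]='$': occ=0, LF[5]=C('$')+0=0+0=0
L[6]='B': occ=0, LF[6]=C('B')+0=2+0=2
L[7]='A': occ=0, LF[7]=C('A')+0=1+0=1
L[8]='D': occ=1, LF[8]=C('D')+1=4+1=5
L[9]='C': occ=0, LF[9]=C('C')+0=3+0=3

Answer: 6 4 7 8 9 0 2 1 5 3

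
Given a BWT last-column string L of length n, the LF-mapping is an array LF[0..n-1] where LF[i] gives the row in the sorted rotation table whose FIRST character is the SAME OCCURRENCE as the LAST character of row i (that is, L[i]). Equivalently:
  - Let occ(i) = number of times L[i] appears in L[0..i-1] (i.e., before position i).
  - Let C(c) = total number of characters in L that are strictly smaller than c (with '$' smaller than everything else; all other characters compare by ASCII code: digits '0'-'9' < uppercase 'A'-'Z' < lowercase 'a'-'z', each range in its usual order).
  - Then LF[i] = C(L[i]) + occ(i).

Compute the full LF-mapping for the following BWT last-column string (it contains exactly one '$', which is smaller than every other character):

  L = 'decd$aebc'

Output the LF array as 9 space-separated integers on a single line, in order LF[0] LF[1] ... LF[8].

Char counts: '$':1, 'a':1, 'b':1, 'c':2, 'd':2, 'e':2
C (first-col start): C('$')=0, C('a')=1, C('b')=2, C('c')=3, C('d')=5, C('e')=7
L[0]='d': occ=0, LF[0]=C('d')+0=5+0=5
L[1]='e': occ=0, LF[1]=C('e')+0=7+0=7
L[2]='c': occ=0, LF[2]=C('c')+0=3+0=3
L[3]='d': occ=1, LF[3]=C('d')+1=5+1=6
L[4]='$': occ=0, LF[4]=C('$')+0=0+0=0
L[5]='a': occ=0, LF[5]=C('a')+0=1+0=1
L[6]='e': occ=1, LF[6]=C('e')+1=7+1=8
L[7]='b': occ=0, LF[7]=C('b')+0=2+0=2
L[8]='c': occ=1, LF[8]=C('c')+1=3+1=4

Answer: 5 7 3 6 0 1 8 2 4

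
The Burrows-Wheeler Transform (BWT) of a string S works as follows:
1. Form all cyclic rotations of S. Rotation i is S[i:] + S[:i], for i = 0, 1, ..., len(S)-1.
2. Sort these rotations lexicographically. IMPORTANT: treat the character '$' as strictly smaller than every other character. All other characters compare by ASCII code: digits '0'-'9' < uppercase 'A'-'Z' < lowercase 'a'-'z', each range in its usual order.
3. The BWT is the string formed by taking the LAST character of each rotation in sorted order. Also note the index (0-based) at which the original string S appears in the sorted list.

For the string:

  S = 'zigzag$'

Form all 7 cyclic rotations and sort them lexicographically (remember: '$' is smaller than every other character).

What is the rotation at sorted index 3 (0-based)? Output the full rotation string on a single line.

Answer: gzag$zi

Derivation:
All 7 rotations (rotation i = S[i:]+S[:i]):
  rot[0] = zigzag$
  rot[1] = igzag$z
  rot[2] = gzag$zi
  rot[3] = zag$zig
  rot[4] = ag$zigz
  rot[5] = g$zigza
  rot[6] = $zigzag
Sorted (with $ < everything):
  sorted[0] = $zigzag
  sorted[1] = ag$zigz
  sorted[2] = g$zigza
  sorted[3] = gzag$zi
  sorted[4] = igzag$z
  sorted[5] = zag$zig
  sorted[6] = zigzag$
sorted[3] = gzag$zi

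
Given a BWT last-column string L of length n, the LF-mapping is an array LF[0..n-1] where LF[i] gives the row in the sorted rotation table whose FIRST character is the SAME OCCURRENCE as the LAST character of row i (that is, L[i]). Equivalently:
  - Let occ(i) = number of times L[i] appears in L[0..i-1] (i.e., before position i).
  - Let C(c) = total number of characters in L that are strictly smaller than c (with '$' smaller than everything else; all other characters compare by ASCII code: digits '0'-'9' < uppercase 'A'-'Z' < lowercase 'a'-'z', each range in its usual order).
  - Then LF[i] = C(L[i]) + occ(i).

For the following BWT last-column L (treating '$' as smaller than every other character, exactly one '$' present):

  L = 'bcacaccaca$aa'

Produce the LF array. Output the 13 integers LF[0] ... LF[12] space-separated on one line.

Answer: 7 8 1 9 2 10 11 3 12 4 0 5 6

Derivation:
Char counts: '$':1, 'a':6, 'b':1, 'c':5
C (first-col start): C('$')=0, C('a')=1, C('b')=7, C('c')=8
L[0]='b': occ=0, LF[0]=C('b')+0=7+0=7
L[1]='c': occ=0, LF[1]=C('c')+0=8+0=8
L[2]='a': occ=0, LF[2]=C('a')+0=1+0=1
L[3]='c': occ=1, LF[3]=C('c')+1=8+1=9
L[4]='a': occ=1, LF[4]=C('a')+1=1+1=2
L[5]='c': occ=2, LF[5]=C('c')+2=8+2=10
L[6]='c': occ=3, LF[6]=C('c')+3=8+3=11
L[7]='a': occ=2, LF[7]=C('a')+2=1+2=3
L[8]='c': occ=4, LF[8]=C('c')+4=8+4=12
L[9]='a': occ=3, LF[9]=C('a')+3=1+3=4
L[10]='$': occ=0, LF[10]=C('$')+0=0+0=0
L[11]='a': occ=4, LF[11]=C('a')+4=1+4=5
L[12]='a': occ=5, LF[12]=C('a')+5=1+5=6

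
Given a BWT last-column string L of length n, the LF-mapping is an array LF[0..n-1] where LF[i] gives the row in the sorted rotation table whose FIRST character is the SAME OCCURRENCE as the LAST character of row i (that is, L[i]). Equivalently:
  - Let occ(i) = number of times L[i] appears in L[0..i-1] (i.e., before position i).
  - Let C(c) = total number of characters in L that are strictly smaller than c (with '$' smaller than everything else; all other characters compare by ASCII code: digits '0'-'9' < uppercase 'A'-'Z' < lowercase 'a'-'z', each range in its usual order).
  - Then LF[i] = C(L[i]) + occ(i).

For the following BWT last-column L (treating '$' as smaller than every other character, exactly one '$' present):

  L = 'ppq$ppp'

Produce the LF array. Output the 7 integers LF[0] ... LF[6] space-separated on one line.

Answer: 1 2 6 0 3 4 5

Derivation:
Char counts: '$':1, 'p':5, 'q':1
C (first-col start): C('$')=0, C('p')=1, C('q')=6
L[0]='p': occ=0, LF[0]=C('p')+0=1+0=1
L[1]='p': occ=1, LF[1]=C('p')+1=1+1=2
L[2]='q': occ=0, LF[2]=C('q')+0=6+0=6
L[3]='$': occ=0, LF[3]=C('$')+0=0+0=0
L[4]='p': occ=2, LF[4]=C('p')+2=1+2=3
L[5]='p': occ=3, LF[5]=C('p')+3=1+3=4
L[6]='p': occ=4, LF[6]=C('p')+4=1+4=5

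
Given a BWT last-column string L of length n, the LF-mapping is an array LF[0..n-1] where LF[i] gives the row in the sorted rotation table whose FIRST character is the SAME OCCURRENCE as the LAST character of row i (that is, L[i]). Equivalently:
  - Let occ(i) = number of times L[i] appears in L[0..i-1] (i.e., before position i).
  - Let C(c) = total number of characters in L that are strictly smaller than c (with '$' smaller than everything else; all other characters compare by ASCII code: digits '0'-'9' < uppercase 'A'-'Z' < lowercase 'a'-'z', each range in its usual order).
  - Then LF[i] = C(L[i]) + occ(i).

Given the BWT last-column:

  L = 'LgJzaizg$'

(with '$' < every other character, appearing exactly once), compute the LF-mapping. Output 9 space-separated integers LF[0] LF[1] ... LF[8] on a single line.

Answer: 2 4 1 7 3 6 8 5 0

Derivation:
Char counts: '$':1, 'J':1, 'L':1, 'a':1, 'g':2, 'i':1, 'z':2
C (first-col start): C('$')=0, C('J')=1, C('L')=2, C('a')=3, C('g')=4, C('i')=6, C('z')=7
L[0]='L': occ=0, LF[0]=C('L')+0=2+0=2
L[1]='g': occ=0, LF[1]=C('g')+0=4+0=4
L[2]='J': occ=0, LF[2]=C('J')+0=1+0=1
L[3]='z': occ=0, LF[3]=C('z')+0=7+0=7
L[4]='a': occ=0, LF[4]=C('a')+0=3+0=3
L[5]='i': occ=0, LF[5]=C('i')+0=6+0=6
L[6]='z': occ=1, LF[6]=C('z')+1=7+1=8
L[7]='g': occ=1, LF[7]=C('g')+1=4+1=5
L[8]='$': occ=0, LF[8]=C('$')+0=0+0=0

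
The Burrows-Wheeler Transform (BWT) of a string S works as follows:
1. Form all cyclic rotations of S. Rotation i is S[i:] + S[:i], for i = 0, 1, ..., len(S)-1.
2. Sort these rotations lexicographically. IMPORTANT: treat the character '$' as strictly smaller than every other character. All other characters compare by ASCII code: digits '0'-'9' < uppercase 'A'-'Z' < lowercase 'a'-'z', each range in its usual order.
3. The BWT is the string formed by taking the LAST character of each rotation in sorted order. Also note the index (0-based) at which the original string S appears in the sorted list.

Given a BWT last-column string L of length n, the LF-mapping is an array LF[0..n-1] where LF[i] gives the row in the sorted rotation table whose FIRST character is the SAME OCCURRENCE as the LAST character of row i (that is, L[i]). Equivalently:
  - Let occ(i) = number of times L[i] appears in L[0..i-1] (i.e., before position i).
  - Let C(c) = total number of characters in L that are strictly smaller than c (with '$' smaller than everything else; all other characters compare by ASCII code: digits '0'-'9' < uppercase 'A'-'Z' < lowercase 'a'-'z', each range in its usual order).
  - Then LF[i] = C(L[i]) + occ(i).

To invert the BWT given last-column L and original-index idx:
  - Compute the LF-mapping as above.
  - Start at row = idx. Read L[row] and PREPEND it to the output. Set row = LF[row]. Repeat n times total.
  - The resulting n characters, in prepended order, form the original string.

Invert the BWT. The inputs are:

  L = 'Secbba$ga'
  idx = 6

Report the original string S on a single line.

Answer: cabbageS$

Derivation:
LF mapping: 1 7 6 4 5 2 0 8 3
Walk LF starting at row 6, prepending L[row]:
  step 1: row=6, L[6]='$', prepend. Next row=LF[6]=0
  step 2: row=0, L[0]='S', prepend. Next row=LF[0]=1
  step 3: row=1, L[1]='e', prepend. Next row=LF[1]=7
  step 4: row=7, L[7]='g', prepend. Next row=LF[7]=8
  step 5: row=8, L[8]='a', prepend. Next row=LF[8]=3
  step 6: row=3, L[3]='b', prepend. Next row=LF[3]=4
  step 7: row=4, L[4]='b', prepend. Next row=LF[4]=5
  step 8: row=5, L[5]='a', prepend. Next row=LF[5]=2
  step 9: row=2, L[2]='c', prepend. Next row=LF[2]=6
Reversed output: cabbageS$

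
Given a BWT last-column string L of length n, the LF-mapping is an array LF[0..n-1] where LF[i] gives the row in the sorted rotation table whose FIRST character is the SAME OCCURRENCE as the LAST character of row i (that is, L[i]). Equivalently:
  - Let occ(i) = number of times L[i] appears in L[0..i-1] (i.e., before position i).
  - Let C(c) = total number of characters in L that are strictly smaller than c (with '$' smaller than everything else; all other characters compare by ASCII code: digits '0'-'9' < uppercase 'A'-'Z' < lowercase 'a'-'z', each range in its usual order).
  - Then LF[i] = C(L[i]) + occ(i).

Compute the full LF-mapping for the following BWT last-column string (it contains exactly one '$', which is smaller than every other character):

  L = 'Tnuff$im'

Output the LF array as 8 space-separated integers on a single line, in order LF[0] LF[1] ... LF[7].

Char counts: '$':1, 'T':1, 'f':2, 'i':1, 'm':1, 'n':1, 'u':1
C (first-col start): C('$')=0, C('T')=1, C('f')=2, C('i')=4, C('m')=5, C('n')=6, C('u')=7
L[0]='T': occ=0, LF[0]=C('T')+0=1+0=1
L[1]='n': occ=0, LF[1]=C('n')+0=6+0=6
L[2]='u': occ=0, LF[2]=C('u')+0=7+0=7
L[3]='f': occ=0, LF[3]=C('f')+0=2+0=2
L[4]='f': occ=1, LF[4]=C('f')+1=2+1=3
L[5]='$': occ=0, LF[5]=C('$')+0=0+0=0
L[6]='i': occ=0, LF[6]=C('i')+0=4+0=4
L[7]='m': occ=0, LF[7]=C('m')+0=5+0=5

Answer: 1 6 7 2 3 0 4 5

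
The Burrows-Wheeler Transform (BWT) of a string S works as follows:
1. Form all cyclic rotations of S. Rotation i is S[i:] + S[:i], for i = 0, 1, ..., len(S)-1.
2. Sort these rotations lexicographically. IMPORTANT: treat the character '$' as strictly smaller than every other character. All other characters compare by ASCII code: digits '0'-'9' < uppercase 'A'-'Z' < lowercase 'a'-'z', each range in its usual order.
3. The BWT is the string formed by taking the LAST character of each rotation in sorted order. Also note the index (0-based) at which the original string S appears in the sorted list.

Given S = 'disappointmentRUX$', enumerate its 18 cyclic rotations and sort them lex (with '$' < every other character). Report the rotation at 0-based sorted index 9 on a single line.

All 18 rotations (rotation i = S[i:]+S[:i]):
  rot[0] = disappointmentRUX$
  rot[1] = isappointmentRUX$d
  rot[2] = sappointmentRUX$di
  rot[3] = appointmentRUX$dis
  rot[4] = ppointmentRUX$disa
  rot[5] = pointmentRUX$disap
  rot[6] = ointmentRUX$disapp
  rot[7] = intmentRUX$disappo
  rot[8] = ntmentRUX$disappoi
  rot[9] = tmentRUX$disappoin
  rot[10] = mentRUX$disappoint
  rot[11] = entRUX$disappointm
  rot[12] = ntRUX$disappointme
  rot[13] = tRUX$disappointmen
  rot[14] = RUX$disappointment
  rot[15] = UX$disappointmentR
  rot[16] = X$disappointmentRU
  rot[17] = $disappointmentRUX
Sorted (with $ < everything):
  sorted[0] = $disappointmentRUX
  sorted[1] = RUX$disappointment
  sorted[2] = UX$disappointmentR
  sorted[3] = X$disappointmentRU
  sorted[4] = appointmentRUX$dis
  sorted[5] = disappointmentRUX$
  sorted[6] = entRUX$disappointm
  sorted[7] = intmentRUX$disappo
  sorted[8] = isappointmentRUX$d
  sorted[9] = mentRUX$disappoint
  sorted[10] = ntRUX$disappointme
  sorted[11] = ntmentRUX$disappoi
  sorted[12] = ointmentRUX$disapp
  sorted[13] = pointmentRUX$disap
  sorted[14] = ppointmentRUX$disa
  sorted[15] = sappointmentRUX$di
  sorted[16] = tRUX$disappointmen
  sorted[17] = tmentRUX$disappoin
sorted[9] = mentRUX$disappoint

Answer: mentRUX$disappoint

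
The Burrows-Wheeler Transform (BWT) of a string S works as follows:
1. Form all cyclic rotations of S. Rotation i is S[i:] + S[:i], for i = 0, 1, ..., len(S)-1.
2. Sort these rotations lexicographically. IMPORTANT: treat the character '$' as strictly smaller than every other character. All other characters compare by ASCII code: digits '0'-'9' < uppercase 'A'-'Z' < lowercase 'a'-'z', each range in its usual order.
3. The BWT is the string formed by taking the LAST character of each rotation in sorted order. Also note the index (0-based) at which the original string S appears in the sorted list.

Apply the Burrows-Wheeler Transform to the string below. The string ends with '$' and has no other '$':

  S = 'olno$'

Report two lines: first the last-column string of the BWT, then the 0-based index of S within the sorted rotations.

All 5 rotations (rotation i = S[i:]+S[:i]):
  rot[0] = olno$
  rot[1] = lno$o
  rot[2] = no$ol
  rot[3] = o$oln
  rot[4] = $olno
Sorted (with $ < everything):
  sorted[0] = $olno  (last char: 'o')
  sorted[1] = lno$o  (last char: 'o')
  sorted[2] = no$ol  (last char: 'l')
  sorted[3] = o$oln  (last char: 'n')
  sorted[4] = olno$  (last char: '$')
Last column: ooln$
Original string S is at sorted index 4

Answer: ooln$
4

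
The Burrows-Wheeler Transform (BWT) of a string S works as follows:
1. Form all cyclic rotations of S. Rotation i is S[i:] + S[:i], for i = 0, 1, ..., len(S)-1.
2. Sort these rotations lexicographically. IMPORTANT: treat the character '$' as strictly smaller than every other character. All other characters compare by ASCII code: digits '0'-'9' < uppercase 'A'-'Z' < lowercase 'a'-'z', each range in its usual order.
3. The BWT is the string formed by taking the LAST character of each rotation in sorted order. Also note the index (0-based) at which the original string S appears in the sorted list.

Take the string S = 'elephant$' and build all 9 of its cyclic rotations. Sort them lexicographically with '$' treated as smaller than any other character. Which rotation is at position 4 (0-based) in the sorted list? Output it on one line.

All 9 rotations (rotation i = S[i:]+S[:i]):
  rot[0] = elephant$
  rot[1] = lephant$e
  rot[2] = ephant$el
  rot[3] = phant$ele
  rot[4] = hant$elep
  rot[5] = ant$eleph
  rot[6] = nt$elepha
  rot[7] = t$elephan
  rot[8] = $elephant
Sorted (with $ < everything):
  sorted[0] = $elephant
  sorted[1] = ant$eleph
  sorted[2] = elephant$
  sorted[3] = ephant$el
  sorted[4] = hant$elep
  sorted[5] = lephant$e
  sorted[6] = nt$elepha
  sorted[7] = phant$ele
  sorted[8] = t$elephan
sorted[4] = hant$elep

Answer: hant$elep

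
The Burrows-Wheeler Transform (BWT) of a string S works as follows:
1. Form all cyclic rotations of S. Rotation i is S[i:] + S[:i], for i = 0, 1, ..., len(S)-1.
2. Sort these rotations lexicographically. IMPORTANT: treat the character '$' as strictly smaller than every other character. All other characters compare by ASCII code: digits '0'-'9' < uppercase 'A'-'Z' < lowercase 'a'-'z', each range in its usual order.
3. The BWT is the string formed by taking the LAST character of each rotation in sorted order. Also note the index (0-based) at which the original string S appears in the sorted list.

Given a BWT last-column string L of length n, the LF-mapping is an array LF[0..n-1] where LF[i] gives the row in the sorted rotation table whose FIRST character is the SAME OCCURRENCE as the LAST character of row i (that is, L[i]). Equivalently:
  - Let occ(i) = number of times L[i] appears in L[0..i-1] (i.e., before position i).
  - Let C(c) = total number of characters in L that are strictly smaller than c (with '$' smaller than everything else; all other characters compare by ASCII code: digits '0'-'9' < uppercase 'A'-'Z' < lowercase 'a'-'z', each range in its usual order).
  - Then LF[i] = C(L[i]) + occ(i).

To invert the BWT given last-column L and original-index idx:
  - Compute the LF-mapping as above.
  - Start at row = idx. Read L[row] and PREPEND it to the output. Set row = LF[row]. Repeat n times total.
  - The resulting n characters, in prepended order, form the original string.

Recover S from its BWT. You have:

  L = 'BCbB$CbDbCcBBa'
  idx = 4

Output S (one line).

Answer: BbDCacbBBbCCB$

Derivation:
LF mapping: 1 5 10 2 0 6 11 8 12 7 13 3 4 9
Walk LF starting at row 4, prepending L[row]:
  step 1: row=4, L[4]='$', prepend. Next row=LF[4]=0
  step 2: row=0, L[0]='B', prepend. Next row=LF[0]=1
  step 3: row=1, L[1]='C', prepend. Next row=LF[1]=5
  step 4: row=5, L[5]='C', prepend. Next row=LF[5]=6
  step 5: row=6, L[6]='b', prepend. Next row=LF[6]=11
  step 6: row=11, L[11]='B', prepend. Next row=LF[11]=3
  step 7: row=3, L[3]='B', prepend. Next row=LF[3]=2
  step 8: row=2, L[2]='b', prepend. Next row=LF[2]=10
  step 9: row=10, L[10]='c', prepend. Next row=LF[10]=13
  step 10: row=13, L[13]='a', prepend. Next row=LF[13]=9
  step 11: row=9, L[9]='C', prepend. Next row=LF[9]=7
  step 12: row=7, L[7]='D', prepend. Next row=LF[7]=8
  step 13: row=8, L[8]='b', prepend. Next row=LF[8]=12
  step 14: row=12, L[12]='B', prepend. Next row=LF[12]=4
Reversed output: BbDCacbBBbCCB$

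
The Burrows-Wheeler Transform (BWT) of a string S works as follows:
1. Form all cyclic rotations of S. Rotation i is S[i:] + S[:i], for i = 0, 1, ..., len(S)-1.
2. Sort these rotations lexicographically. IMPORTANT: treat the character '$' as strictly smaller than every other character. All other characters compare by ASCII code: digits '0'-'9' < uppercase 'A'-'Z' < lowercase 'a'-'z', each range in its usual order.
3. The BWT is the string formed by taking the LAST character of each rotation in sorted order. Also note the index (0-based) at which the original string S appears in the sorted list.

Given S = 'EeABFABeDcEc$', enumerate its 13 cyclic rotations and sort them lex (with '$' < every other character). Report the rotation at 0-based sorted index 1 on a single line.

Answer: ABFABeDcEc$Ee

Derivation:
All 13 rotations (rotation i = S[i:]+S[:i]):
  rot[0] = EeABFABeDcEc$
  rot[1] = eABFABeDcEc$E
  rot[2] = ABFABeDcEc$Ee
  rot[3] = BFABeDcEc$EeA
  rot[4] = FABeDcEc$EeAB
  rot[5] = ABeDcEc$EeABF
  rot[6] = BeDcEc$EeABFA
  rot[7] = eDcEc$EeABFAB
  rot[8] = DcEc$EeABFABe
  rot[9] = cEc$EeABFABeD
  rot[10] = Ec$EeABFABeDc
  rot[11] = c$EeABFABeDcE
  rot[12] = $EeABFABeDcEc
Sorted (with $ < everything):
  sorted[0] = $EeABFABeDcEc
  sorted[1] = ABFABeDcEc$Ee
  sorted[2] = ABeDcEc$EeABF
  sorted[3] = BFABeDcEc$EeA
  sorted[4] = BeDcEc$EeABFA
  sorted[5] = DcEc$EeABFABe
  sorted[6] = Ec$EeABFABeDc
  sorted[7] = EeABFABeDcEc$
  sorted[8] = FABeDcEc$EeAB
  sorted[9] = c$EeABFABeDcE
  sorted[10] = cEc$EeABFABeD
  sorted[11] = eABFABeDcEc$E
  sorted[12] = eDcEc$EeABFAB
sorted[1] = ABFABeDcEc$Ee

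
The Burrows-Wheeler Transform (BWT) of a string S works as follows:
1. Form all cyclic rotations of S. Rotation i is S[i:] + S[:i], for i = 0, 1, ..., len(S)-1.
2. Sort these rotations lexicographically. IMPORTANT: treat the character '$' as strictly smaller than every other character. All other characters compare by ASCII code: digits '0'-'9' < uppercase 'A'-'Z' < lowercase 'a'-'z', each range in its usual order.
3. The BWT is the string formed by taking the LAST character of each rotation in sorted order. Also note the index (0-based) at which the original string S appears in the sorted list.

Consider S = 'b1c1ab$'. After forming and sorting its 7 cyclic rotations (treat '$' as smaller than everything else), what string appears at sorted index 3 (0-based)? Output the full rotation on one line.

Answer: ab$b1c1

Derivation:
All 7 rotations (rotation i = S[i:]+S[:i]):
  rot[0] = b1c1ab$
  rot[1] = 1c1ab$b
  rot[2] = c1ab$b1
  rot[3] = 1ab$b1c
  rot[4] = ab$b1c1
  rot[5] = b$b1c1a
  rot[6] = $b1c1ab
Sorted (with $ < everything):
  sorted[0] = $b1c1ab
  sorted[1] = 1ab$b1c
  sorted[2] = 1c1ab$b
  sorted[3] = ab$b1c1
  sorted[4] = b$b1c1a
  sorted[5] = b1c1ab$
  sorted[6] = c1ab$b1
sorted[3] = ab$b1c1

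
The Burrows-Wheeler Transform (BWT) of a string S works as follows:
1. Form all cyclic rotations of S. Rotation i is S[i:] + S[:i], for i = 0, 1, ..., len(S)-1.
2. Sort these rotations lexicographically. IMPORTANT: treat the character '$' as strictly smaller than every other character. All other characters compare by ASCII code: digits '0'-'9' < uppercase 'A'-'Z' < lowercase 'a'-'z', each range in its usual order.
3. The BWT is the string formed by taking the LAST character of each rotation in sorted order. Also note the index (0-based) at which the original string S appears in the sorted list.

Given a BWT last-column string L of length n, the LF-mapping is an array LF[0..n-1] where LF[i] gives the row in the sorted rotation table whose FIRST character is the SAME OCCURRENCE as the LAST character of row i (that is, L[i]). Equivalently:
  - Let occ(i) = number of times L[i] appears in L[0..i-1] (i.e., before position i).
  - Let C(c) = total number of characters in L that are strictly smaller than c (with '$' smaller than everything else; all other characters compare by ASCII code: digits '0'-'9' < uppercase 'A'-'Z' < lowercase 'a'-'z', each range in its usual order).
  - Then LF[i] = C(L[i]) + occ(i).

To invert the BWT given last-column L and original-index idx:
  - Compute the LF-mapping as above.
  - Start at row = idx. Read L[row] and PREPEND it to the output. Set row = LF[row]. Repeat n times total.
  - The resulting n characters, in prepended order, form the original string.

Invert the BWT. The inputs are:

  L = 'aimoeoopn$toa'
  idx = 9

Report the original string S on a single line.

LF mapping: 1 4 5 7 3 8 9 11 6 0 12 10 2
Walk LF starting at row 9, prepending L[row]:
  step 1: row=9, L[9]='$', prepend. Next row=LF[9]=0
  step 2: row=0, L[0]='a', prepend. Next row=LF[0]=1
  step 3: row=1, L[1]='i', prepend. Next row=LF[1]=4
  step 4: row=4, L[4]='e', prepend. Next row=LF[4]=3
  step 5: row=3, L[3]='o', prepend. Next row=LF[3]=7
  step 6: row=7, L[7]='p', prepend. Next row=LF[7]=11
  step 7: row=11, L[11]='o', prepend. Next row=LF[11]=10
  step 8: row=10, L[10]='t', prepend. Next row=LF[10]=12
  step 9: row=12, L[12]='a', prepend. Next row=LF[12]=2
  step 10: row=2, L[2]='m', prepend. Next row=LF[2]=5
  step 11: row=5, L[5]='o', prepend. Next row=LF[5]=8
  step 12: row=8, L[8]='n', prepend. Next row=LF[8]=6
  step 13: row=6, L[6]='o', prepend. Next row=LF[6]=9
Reversed output: onomatopoeia$

Answer: onomatopoeia$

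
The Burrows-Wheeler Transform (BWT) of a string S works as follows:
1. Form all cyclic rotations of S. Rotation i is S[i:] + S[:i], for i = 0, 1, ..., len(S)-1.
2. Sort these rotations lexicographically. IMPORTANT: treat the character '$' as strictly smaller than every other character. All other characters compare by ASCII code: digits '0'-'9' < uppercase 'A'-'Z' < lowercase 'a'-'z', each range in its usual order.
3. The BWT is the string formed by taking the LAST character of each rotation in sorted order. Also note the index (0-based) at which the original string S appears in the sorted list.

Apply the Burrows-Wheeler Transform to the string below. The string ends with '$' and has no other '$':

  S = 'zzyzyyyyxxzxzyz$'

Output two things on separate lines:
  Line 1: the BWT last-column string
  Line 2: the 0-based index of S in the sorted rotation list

All 16 rotations (rotation i = S[i:]+S[:i]):
  rot[0] = zzyzyyyyxxzxzyz$
  rot[1] = zyzyyyyxxzxzyz$z
  rot[2] = yzyyyyxxzxzyz$zz
  rot[3] = zyyyyxxzxzyz$zzy
  rot[4] = yyyyxxzxzyz$zzyz
  rot[5] = yyyxxzxzyz$zzyzy
  rot[6] = yyxxzxzyz$zzyzyy
  rot[7] = yxxzxzyz$zzyzyyy
  rot[8] = xxzxzyz$zzyzyyyy
  rot[9] = xzxzyz$zzyzyyyyx
  rot[10] = zxzyz$zzyzyyyyxx
  rot[11] = xzyz$zzyzyyyyxxz
  rot[12] = zyz$zzyzyyyyxxzx
  rot[13] = yz$zzyzyyyyxxzxz
  rot[14] = z$zzyzyyyyxxzxzy
  rot[15] = $zzyzyyyyxxzxzyz
Sorted (with $ < everything):
  sorted[0] = $zzyzyyyyxxzxzyz  (last char: 'z')
  sorted[1] = xxzxzyz$zzyzyyyy  (last char: 'y')
  sorted[2] = xzxzyz$zzyzyyyyx  (last char: 'x')
  sorted[3] = xzyz$zzyzyyyyxxz  (last char: 'z')
  sorted[4] = yxxzxzyz$zzyzyyy  (last char: 'y')
  sorted[5] = yyxxzxzyz$zzyzyy  (last char: 'y')
  sorted[6] = yyyxxzxzyz$zzyzy  (last char: 'y')
  sorted[7] = yyyyxxzxzyz$zzyz  (last char: 'z')
  sorted[8] = yz$zzyzyyyyxxzxz  (last char: 'z')
  sorted[9] = yzyyyyxxzxzyz$zz  (last char: 'z')
  sorted[10] = z$zzyzyyyyxxzxzy  (last char: 'y')
  sorted[11] = zxzyz$zzyzyyyyxx  (last char: 'x')
  sorted[12] = zyyyyxxzxzyz$zzy  (last char: 'y')
  sorted[13] = zyz$zzyzyyyyxxzx  (last char: 'x')
  sorted[14] = zyzyyyyxxzxzyz$z  (last char: 'z')
  sorted[15] = zzyzyyyyxxzxzyz$  (last char: '$')
Last column: zyxzyyyzzzyxyxz$
Original string S is at sorted index 15

Answer: zyxzyyyzzzyxyxz$
15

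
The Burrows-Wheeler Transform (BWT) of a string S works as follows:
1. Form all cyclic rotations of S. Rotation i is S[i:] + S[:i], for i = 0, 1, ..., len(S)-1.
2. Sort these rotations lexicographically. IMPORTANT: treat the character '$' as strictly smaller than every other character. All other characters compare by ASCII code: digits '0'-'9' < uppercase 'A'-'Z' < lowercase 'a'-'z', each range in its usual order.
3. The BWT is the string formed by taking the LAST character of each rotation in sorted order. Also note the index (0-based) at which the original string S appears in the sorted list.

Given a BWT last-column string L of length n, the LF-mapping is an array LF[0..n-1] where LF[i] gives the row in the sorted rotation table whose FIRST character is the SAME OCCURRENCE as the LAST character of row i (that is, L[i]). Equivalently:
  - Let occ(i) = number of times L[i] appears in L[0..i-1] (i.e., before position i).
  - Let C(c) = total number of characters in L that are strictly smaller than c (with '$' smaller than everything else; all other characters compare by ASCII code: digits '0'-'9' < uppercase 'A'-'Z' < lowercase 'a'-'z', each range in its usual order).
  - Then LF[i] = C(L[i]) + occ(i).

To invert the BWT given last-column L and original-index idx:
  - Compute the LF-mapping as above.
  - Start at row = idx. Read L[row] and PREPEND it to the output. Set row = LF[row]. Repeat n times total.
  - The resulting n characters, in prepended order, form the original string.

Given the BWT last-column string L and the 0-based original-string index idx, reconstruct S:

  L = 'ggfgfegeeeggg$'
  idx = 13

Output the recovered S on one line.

LF mapping: 7 8 5 9 6 1 10 2 3 4 11 12 13 0
Walk LF starting at row 13, prepending L[row]:
  step 1: row=13, L[13]='$', prepend. Next row=LF[13]=0
  step 2: row=0, L[0]='g', prepend. Next row=LF[0]=7
  step 3: row=7, L[7]='e', prepend. Next row=LF[7]=2
  step 4: row=2, L[2]='f', prepend. Next row=LF[2]=5
  step 5: row=5, L[5]='e', prepend. Next row=LF[5]=1
  step 6: row=1, L[1]='g', prepend. Next row=LF[1]=8
  step 7: row=8, L[8]='e', prepend. Next row=LF[8]=3
  step 8: row=3, L[3]='g', prepend. Next row=LF[3]=9
  step 9: row=9, L[9]='e', prepend. Next row=LF[9]=4
  step 10: row=4, L[4]='f', prepend. Next row=LF[4]=6
  step 11: row=6, L[6]='g', prepend. Next row=LF[6]=10
  step 12: row=10, L[10]='g', prepend. Next row=LF[10]=11
  step 13: row=11, L[11]='g', prepend. Next row=LF[11]=12
  step 14: row=12, L[12]='g', prepend. Next row=LF[12]=13
Reversed output: ggggfegegefeg$

Answer: ggggfegegefeg$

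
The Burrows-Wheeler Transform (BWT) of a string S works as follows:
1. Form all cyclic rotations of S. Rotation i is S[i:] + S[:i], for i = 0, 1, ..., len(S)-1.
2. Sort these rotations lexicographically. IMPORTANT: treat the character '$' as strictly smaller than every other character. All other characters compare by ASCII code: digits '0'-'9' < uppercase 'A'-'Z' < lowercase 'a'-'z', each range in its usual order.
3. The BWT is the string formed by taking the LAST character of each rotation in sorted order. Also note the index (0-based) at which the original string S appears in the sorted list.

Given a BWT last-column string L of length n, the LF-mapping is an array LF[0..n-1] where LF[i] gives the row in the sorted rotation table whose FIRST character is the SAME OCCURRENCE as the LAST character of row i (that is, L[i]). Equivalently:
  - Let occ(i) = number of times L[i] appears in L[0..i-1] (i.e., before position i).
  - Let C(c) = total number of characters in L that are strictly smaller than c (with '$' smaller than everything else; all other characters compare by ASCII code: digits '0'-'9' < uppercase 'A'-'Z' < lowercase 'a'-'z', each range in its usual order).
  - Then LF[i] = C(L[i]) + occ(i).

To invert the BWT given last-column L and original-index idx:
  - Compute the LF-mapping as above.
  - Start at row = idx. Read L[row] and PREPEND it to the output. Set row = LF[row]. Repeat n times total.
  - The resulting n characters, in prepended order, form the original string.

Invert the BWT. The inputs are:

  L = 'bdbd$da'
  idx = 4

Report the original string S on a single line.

LF mapping: 2 4 3 5 0 6 1
Walk LF starting at row 4, prepending L[row]:
  step 1: row=4, L[4]='$', prepend. Next row=LF[4]=0
  step 2: row=0, L[0]='b', prepend. Next row=LF[0]=2
  step 3: row=2, L[2]='b', prepend. Next row=LF[2]=3
  step 4: row=3, L[3]='d', prepend. Next row=LF[3]=5
  step 5: row=5, L[5]='d', prepend. Next row=LF[5]=6
  step 6: row=6, L[6]='a', prepend. Next row=LF[6]=1
  step 7: row=1, L[1]='d', prepend. Next row=LF[1]=4
Reversed output: daddbb$

Answer: daddbb$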